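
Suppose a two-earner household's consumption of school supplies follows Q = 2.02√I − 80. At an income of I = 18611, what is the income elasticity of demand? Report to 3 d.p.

0.705

At I = 18611: Q = 195.573.
dQ/dI = 2.02/(2√I) = 0.00740349 at this income.
η = (dQ/dI)·(I/Q) = 0.00740349 × (18611/195.573) = 0.705.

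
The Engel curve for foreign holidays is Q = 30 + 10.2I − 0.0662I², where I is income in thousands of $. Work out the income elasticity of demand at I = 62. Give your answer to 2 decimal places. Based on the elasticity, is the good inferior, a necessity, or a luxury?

At I = 62: Q = 407.9272.
dQ/dI = 10.2 − 0.1324I = 1.99120.
η = (dQ/dI)·(I/Q) = 1.99120 × (62/407.9272) = 0.30.
0 < η < 1 ⇒ necessity.

0.30 (necessity)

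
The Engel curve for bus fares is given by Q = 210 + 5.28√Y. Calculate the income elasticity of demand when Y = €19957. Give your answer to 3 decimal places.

0.390

At Y = 19957: Q = 955.902.
dQ/dY = 5.28/(2√Y) = 0.0186877 at this income.
η = (dQ/dY)·(Y/Q) = 0.0186877 × (19957/955.902) = 0.390.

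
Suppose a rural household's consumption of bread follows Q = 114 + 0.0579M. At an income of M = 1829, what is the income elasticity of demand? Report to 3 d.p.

0.482

At M = 1829: Q = 219.899.
dQ/dM = 0.0579.
η = (dQ/dM)·(M/Q) = 0.0579 × (1829/219.899) = 0.482.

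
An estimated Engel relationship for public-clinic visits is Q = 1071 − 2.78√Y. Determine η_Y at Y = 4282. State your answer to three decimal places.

At Y = 4282: Q = 889.085.
dQ/dY = -2.78/(2√Y) = -0.0212418 at this income.
η = (dQ/dY)·(Y/Q) = -0.0212418 × (4282/889.085) = -0.102.

-0.102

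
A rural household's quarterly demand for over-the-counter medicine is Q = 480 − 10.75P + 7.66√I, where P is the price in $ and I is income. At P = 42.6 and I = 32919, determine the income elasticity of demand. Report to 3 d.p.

0.492

At P = 42.6, I = 32919: Q = 1411.849.
Holding P constant, ∂Q/∂I = 7.66/(2√I) = 0.0211094.
η_I = (∂Q/∂I)·(I/Q) = 0.0211094 × (32919/1411.849) = 0.492.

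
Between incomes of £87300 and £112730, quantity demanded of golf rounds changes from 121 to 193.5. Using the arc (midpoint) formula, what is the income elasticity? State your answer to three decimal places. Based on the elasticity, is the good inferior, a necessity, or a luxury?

1.813 (luxury)

ΔQ = 193.5 − 121 = 72.5; midpoint Q̄ = (121 + 193.5)/2 = 157.25.
ΔI = 112730 − 87300 = 25430; midpoint Ī = (87300 + 112730)/2 = 100015.
η = (ΔQ/Q̄) ÷ (ΔI/Ī) = (72.5/157.25) ÷ (25430/100015) = 1.813.
η > 1 ⇒ luxury.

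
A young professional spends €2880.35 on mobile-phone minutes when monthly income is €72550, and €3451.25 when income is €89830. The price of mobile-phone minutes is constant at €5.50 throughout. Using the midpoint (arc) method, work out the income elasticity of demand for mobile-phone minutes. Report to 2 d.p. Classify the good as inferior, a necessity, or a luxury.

0.85 (necessity)

With a constant price, Q₁ = 2880.35/5.50 = 523.700 and Q₂ = 3451.25/5.50 = 627.500 (equivalently, work directly with expenditure since P cancels).
Midpoint %ΔQ = (3451.25 − 2880.35)/3165.80 = 0.18033; midpoint %ΔI = (89830 − 72550)/81190 = 0.21283.
η = 0.18033 / 0.21283 = 0.85.
0 < η < 1 ⇒ necessity.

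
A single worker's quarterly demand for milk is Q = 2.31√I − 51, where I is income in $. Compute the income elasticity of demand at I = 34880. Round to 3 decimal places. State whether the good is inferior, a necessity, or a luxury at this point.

At I = 34880: Q = 380.420.
dQ/dI = 2.31/(2√I) = 0.00618435 at this income.
η = (dQ/dI)·(I/Q) = 0.00618435 × (34880/380.420) = 0.567.
Since 0 < η < 1, the good is a necessity.

0.567 (necessity)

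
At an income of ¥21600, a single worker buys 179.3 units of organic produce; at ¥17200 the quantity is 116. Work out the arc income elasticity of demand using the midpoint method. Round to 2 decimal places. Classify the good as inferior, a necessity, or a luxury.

1.89 (luxury)

ΔQ = 116 − 179.3 = -63.3; midpoint Q̄ = (179.3 + 116)/2 = 147.65.
ΔI = 17200 − 21600 = -4400; midpoint Ī = (21600 + 17200)/2 = 19400.
η = (ΔQ/Q̄) ÷ (ΔI/Ī) = (-63.3/147.65) ÷ (-4400/19400) = 1.89.
η > 1 ⇒ luxury.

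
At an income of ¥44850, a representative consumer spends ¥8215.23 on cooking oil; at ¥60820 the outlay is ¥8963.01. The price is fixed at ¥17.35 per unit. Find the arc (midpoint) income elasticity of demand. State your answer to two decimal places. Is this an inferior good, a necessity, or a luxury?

0.29 (necessity)

With a constant price, Q₁ = 8215.23/17.35 = 473.500 and Q₂ = 8963.01/17.35 = 516.600 (equivalently, work directly with expenditure since P cancels).
Midpoint %ΔQ = (8963.01 − 8215.23)/8589.12 = 0.08706; midpoint %ΔI = (60820 − 44850)/52835 = 0.30226.
η = 0.08706 / 0.30226 = 0.29.
0 < η < 1 ⇒ necessity.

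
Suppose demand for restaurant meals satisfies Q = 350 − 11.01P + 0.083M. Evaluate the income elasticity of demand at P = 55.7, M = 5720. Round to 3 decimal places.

At P = 55.7, M = 5720: Q = 211.503.
Holding P constant, ∂Q/∂M = 0.083.
η_M = (∂Q/∂M)·(M/Q) = 0.083 × (5720/211.503) = 2.245.

2.245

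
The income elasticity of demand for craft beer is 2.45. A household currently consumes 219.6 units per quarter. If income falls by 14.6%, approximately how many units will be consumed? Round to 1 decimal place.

%ΔQ ≈ η × %ΔI = 2.45 × (-14.6%) = -35.77%.
New Q ≈ 219.6 × (1 − 0.3577) = 141.0.

141.0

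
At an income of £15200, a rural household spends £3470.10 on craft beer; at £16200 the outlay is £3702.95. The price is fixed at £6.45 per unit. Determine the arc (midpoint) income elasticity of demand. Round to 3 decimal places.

With a constant price, Q₁ = 3470.10/6.45 = 538.000 and Q₂ = 3702.95/6.45 = 574.101 (equivalently, work directly with expenditure since P cancels).
Midpoint %ΔQ = (3702.95 − 3470.10)/3586.52 = 0.06492; midpoint %ΔI = (16200 − 15200)/15700 = 0.06369.
η = 0.06492 / 0.06369 = 1.019.

1.019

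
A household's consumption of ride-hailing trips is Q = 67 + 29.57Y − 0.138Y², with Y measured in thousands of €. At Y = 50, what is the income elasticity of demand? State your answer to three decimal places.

0.657

At Y = 50: Q = 1200.5000.
dQ/dY = 29.57 − 0.276Y = 15.77000.
η = (dQ/dY)·(Y/Q) = 15.77000 × (50/1200.5000) = 0.657.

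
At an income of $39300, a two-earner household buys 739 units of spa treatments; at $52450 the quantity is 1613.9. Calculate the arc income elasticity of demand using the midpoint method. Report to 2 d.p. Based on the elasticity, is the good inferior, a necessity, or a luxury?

ΔQ = 1613.9 − 739 = 874.9; midpoint Q̄ = (739 + 1613.9)/2 = 1176.45.
ΔI = 52450 − 39300 = 13150; midpoint Ī = (39300 + 52450)/2 = 45875.
η = (ΔQ/Q̄) ÷ (ΔI/Ī) = (874.9/1176.45) ÷ (13150/45875) = 2.59.
η > 1 ⇒ luxury.

2.59 (luxury)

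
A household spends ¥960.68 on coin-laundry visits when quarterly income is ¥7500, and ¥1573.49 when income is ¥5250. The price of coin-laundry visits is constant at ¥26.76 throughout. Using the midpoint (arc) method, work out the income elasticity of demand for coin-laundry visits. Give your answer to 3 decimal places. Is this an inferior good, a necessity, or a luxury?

With a constant price, Q₁ = 960.68/26.76 = 35.900 and Q₂ = 1573.49/26.76 = 58.800 (equivalently, work directly with expenditure since P cancels).
Midpoint %ΔQ = (1573.49 − 960.68)/1267.09 = 0.48364; midpoint %ΔI = (5250 − 7500)/6375 = -0.35294.
η = 0.48364 / -0.35294 = -1.370.
η < 0 ⇒ inferior good.

-1.370 (inferior good)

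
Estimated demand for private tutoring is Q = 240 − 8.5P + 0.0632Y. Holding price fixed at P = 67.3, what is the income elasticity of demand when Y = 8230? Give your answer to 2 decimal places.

At P = 67.3, Y = 8230: Q = 188.086.
Holding P constant, ∂Q/∂Y = 0.0632.
η_Y = (∂Q/∂Y)·(Y/Q) = 0.0632 × (8230/188.086) = 2.77.

2.77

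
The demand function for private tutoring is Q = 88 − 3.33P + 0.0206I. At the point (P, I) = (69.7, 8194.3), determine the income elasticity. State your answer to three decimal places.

At P = 69.7, I = 8194.3: Q = 24.702.
Holding P constant, ∂Q/∂I = 0.0206.
η_I = (∂Q/∂I)·(I/Q) = 0.0206 × (8194.3/24.702) = 6.834.

6.834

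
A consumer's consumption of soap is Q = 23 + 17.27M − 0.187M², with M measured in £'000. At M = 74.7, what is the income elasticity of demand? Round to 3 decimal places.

-2.956

At M = 74.7: Q = 269.5922.
dQ/dM = 17.27 − 0.374M = -10.66780.
η = (dQ/dM)·(M/Q) = -10.66780 × (74.7/269.5922) = -2.956.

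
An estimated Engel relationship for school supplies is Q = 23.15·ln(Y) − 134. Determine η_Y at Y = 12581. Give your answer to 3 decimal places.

At Y = 12581: Q = 84.535.
dQ/dY = 23.15/Y = 0.00184008 at this income.
η = (dQ/dY)·(Y/Q) = 0.00184008 × (12581/84.535) = 0.274.

0.274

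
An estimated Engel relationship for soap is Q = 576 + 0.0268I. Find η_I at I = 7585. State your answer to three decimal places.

0.261

At I = 7585: Q = 779.278.
dQ/dI = 0.0268.
η = (dQ/dI)·(I/Q) = 0.0268 × (7585/779.278) = 0.261.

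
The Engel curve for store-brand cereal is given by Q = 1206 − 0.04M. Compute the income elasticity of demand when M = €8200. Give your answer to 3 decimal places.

-0.374

At M = 8200: Q = 878.000.
dQ/dM = −0.04.
η = (dQ/dM)·(M/Q) = -0.04 × (8200/878.000) = -0.374.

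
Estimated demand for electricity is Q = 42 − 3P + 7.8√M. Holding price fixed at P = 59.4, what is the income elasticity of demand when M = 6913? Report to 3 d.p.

At P = 59.4, M = 6913: Q = 512.327.
Holding P constant, ∂Q/∂M = 7.8/(2√M) = 0.0469063.
η_M = (∂Q/∂M)·(M/Q) = 0.0469063 × (6913/512.327) = 0.633.

0.633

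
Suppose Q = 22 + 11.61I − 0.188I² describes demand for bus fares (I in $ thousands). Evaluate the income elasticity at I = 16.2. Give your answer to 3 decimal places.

At I = 16.2: Q = 160.7433.
dQ/dI = 11.61 − 0.376I = 5.51880.
η = (dQ/dI)·(I/Q) = 5.51880 × (16.2/160.7433) = 0.556.

0.556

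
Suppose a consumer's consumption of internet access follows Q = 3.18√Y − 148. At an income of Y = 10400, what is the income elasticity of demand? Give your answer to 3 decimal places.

At Y = 10400: Q = 176.298.
dQ/dY = 3.18/(2√Y) = 0.0155912 at this income.
η = (dQ/dY)·(Y/Q) = 0.0155912 × (10400/176.298) = 0.920.

0.920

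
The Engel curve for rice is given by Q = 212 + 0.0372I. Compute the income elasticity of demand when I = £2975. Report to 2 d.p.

At I = 2975: Q = 322.670.
dQ/dI = 0.0372.
η = (dQ/dI)·(I/Q) = 0.0372 × (2975/322.670) = 0.34.

0.34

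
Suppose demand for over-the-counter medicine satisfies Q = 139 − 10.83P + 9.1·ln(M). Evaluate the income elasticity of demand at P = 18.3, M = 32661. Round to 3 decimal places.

0.257

At P = 18.3, M = 32661: Q = 35.396.
Holding P constant, ∂Q/∂M = 9.1/M = 0.00027862.
η_M = (∂Q/∂M)·(M/Q) = 0.00027862 × (32661/35.396) = 0.257.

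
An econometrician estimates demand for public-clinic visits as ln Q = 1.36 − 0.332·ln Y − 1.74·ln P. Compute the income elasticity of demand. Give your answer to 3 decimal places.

In a log-linear demand, the coefficient on ln Y is the income elasticity.
So η = -0.332.

-0.332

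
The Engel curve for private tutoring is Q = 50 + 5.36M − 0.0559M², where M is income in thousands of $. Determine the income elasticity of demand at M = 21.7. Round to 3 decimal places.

0.455

At M = 21.7: Q = 139.9892.
dQ/dM = 5.36 − 0.1118M = 2.93394.
η = (dQ/dM)·(M/Q) = 2.93394 × (21.7/139.9892) = 0.455.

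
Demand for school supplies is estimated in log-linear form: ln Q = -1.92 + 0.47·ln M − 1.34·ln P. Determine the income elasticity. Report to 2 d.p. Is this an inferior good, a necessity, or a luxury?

In a log-linear demand, the coefficient on ln M is the income elasticity.
So η = 0.47.
0 < η < 1 ⇒ necessity.

0.47 (necessity)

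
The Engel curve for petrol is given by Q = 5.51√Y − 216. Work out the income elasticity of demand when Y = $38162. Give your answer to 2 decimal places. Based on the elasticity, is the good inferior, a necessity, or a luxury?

At Y = 38162: Q = 860.384.
dQ/dY = 5.51/(2√Y) = 0.0141028 at this income.
η = (dQ/dY)·(Y/Q) = 0.0141028 × (38162/860.384) = 0.63.
Since 0 < η < 1, the good is a necessity.

0.63 (necessity)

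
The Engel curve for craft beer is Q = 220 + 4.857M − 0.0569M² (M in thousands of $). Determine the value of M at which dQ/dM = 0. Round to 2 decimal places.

42.68

dQ/dM = 4.857 − 0.1138M.
The good is inferior where dQ/dM < 0. Setting dQ/dM = 0 gives M = 4.857 / 0.1138 = 42.68.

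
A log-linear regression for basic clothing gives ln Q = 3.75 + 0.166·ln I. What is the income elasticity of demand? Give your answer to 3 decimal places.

In a log-linear demand, the coefficient on ln I is the income elasticity.
So η = 0.166.

0.166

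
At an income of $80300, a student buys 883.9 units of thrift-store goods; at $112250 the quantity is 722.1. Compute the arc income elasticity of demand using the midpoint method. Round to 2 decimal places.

ΔQ = 722.1 − 883.9 = -161.8; midpoint Q̄ = (883.9 + 722.1)/2 = 803.
ΔI = 112250 − 80300 = 31950; midpoint Ī = (80300 + 112250)/2 = 96275.
η = (ΔQ/Q̄) ÷ (ΔI/Ī) = (-161.8/803) ÷ (31950/96275) = -0.61.

-0.61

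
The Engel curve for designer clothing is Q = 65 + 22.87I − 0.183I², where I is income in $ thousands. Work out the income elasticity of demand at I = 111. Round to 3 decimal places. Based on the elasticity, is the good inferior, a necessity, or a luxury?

At I = 111: Q = 348.8270.
dQ/dI = 22.87 − 0.366I = -17.75600.
η = (dQ/dI)·(I/Q) = -17.75600 × (111/348.8270) = -5.650.
η < 0 ⇒ inferior good.

-5.650 (inferior good)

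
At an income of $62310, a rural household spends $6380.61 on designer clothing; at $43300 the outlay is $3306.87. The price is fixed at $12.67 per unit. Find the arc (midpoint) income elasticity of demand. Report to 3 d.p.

1.763

With a constant price, Q₁ = 6380.61/12.67 = 503.600 and Q₂ = 3306.87/12.67 = 261.000 (equivalently, work directly with expenditure since P cancels).
Midpoint %ΔQ = (3306.87 − 6380.61)/4843.74 = -0.63458; midpoint %ΔI = (43300 − 62310)/52805 = -0.36000.
η = -0.63458 / -0.36000 = 1.763.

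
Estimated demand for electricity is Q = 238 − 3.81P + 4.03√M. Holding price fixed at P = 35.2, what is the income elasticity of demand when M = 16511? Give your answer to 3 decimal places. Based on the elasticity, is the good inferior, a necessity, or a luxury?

At P = 35.2, M = 16511: Q = 621.723.
Holding P constant, ∂Q/∂M = 4.03/(2√M) = 0.0156815.
η_M = (∂Q/∂M)·(M/Q) = 0.0156815 × (16511/621.723) = 0.416.
Since 0 < η < 1, this is a necessity.

0.416 (necessity)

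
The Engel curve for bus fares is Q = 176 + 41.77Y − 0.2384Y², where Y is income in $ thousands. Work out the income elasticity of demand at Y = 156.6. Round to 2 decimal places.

At Y = 156.6: Q = 870.7653.
dQ/dY = 41.77 − 0.4768Y = -32.89688.
η = (dQ/dY)·(Y/Q) = -32.89688 × (156.6/870.7653) = -5.92.

-5.92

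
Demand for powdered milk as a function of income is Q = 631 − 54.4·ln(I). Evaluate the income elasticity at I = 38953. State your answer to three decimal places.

At I = 38953: Q = 55.986.
dQ/dI = -54.4/I = -0.00139655 at this income.
η = (dQ/dI)·(I/Q) = -0.00139655 × (38953/55.986) = -0.972.

-0.972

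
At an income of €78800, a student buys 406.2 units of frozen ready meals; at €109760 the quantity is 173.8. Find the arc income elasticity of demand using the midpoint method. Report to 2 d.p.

ΔQ = 173.8 − 406.2 = -232.4; midpoint Q̄ = (406.2 + 173.8)/2 = 290.
ΔI = 109760 − 78800 = 30960; midpoint Ī = (78800 + 109760)/2 = 94280.
η = (ΔQ/Q̄) ÷ (ΔI/Ī) = (-232.4/290) ÷ (30960/94280) = -2.44.

-2.44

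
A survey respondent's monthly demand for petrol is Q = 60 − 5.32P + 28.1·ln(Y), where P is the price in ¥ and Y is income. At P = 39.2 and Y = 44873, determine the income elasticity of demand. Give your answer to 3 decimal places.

At P = 39.2, Y = 44873: Q = 152.452.
Holding P constant, ∂Q/∂Y = 28.1/Y = 0.000626212.
η_Y = (∂Q/∂Y)·(Y/Q) = 0.000626212 × (44873/152.452) = 0.184.

0.184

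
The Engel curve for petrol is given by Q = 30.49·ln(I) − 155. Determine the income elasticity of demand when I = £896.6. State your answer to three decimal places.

At I = 896.6: Q = 52.290.
dQ/dI = 30.49/I = 0.0340062 at this income.
η = (dQ/dI)·(I/Q) = 0.0340062 × (896.6/52.290) = 0.583.

0.583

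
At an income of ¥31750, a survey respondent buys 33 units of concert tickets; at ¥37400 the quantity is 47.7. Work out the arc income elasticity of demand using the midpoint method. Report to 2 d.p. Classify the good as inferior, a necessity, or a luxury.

ΔQ = 47.7 − 33 = 14.7; midpoint Q̄ = (33 + 47.7)/2 = 40.35.
ΔI = 37400 − 31750 = 5650; midpoint Ī = (31750 + 37400)/2 = 34575.
η = (ΔQ/Q̄) ÷ (ΔI/Ī) = (14.7/40.35) ÷ (5650/34575) = 2.23.
η > 1 ⇒ luxury.

2.23 (luxury)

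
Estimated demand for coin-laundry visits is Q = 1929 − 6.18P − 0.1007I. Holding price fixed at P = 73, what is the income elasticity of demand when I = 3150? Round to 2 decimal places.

-0.27

At P = 73, I = 3150: Q = 1160.655.
Holding P constant, ∂Q/∂I = −0.1007.
η_I = (∂Q/∂I)·(I/Q) = -0.1007 × (3150/1160.655) = -0.27.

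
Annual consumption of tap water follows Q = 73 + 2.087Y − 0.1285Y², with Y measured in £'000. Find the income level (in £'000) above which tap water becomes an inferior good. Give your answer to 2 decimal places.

dQ/dY = 2.087 − 0.257Y.
The good is inferior where dQ/dY < 0. Setting dQ/dY = 0 gives Y = 2.087 / 0.257 = 8.12.

8.12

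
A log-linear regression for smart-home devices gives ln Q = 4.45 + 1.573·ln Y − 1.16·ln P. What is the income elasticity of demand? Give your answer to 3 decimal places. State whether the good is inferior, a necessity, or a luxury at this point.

In a log-linear demand, the coefficient on ln Y is the income elasticity.
So η = 1.573.
η > 1 ⇒ luxury.

1.573 (luxury)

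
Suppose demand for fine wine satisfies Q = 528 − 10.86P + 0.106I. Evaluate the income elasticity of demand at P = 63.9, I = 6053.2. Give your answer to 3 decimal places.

1.349

At P = 63.9, I = 6053.2: Q = 475.685.
Holding P constant, ∂Q/∂I = 0.106.
η_I = (∂Q/∂I)·(I/Q) = 0.106 × (6053.2/475.685) = 1.349.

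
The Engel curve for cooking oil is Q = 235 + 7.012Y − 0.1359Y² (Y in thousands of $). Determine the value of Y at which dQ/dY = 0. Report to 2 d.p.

25.80

dQ/dY = 7.012 − 0.2718Y.
The good is inferior where dQ/dY < 0. Setting dQ/dY = 0 gives Y = 7.012 / 0.2718 = 25.80.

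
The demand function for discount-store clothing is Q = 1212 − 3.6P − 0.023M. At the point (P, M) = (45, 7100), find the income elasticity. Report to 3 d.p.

At P = 45, M = 7100: Q = 886.700.
Holding P constant, ∂Q/∂M = −0.023.
η_M = (∂Q/∂M)·(M/Q) = -0.023 × (7100/886.700) = -0.184.

-0.184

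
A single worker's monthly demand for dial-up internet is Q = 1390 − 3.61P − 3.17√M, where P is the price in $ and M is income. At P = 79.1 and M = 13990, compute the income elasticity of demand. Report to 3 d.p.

-0.257

At P = 79.1, M = 13990: Q = 729.504.
Holding P constant, ∂Q/∂M = -3.17/(2√M) = -0.0134005.
η_M = (∂Q/∂M)·(M/Q) = -0.0134005 × (13990/729.504) = -0.257.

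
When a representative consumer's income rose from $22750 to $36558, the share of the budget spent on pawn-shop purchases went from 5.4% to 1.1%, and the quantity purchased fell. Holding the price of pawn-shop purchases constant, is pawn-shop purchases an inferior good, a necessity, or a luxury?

Quantity demanded falls as income rises, so η < 0.

inferior good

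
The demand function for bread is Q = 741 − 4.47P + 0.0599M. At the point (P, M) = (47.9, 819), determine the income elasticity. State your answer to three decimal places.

0.085

At P = 47.9, M = 819: Q = 575.945.
Holding P constant, ∂Q/∂M = 0.0599.
η_M = (∂Q/∂M)·(M/Q) = 0.0599 × (819/575.945) = 0.085.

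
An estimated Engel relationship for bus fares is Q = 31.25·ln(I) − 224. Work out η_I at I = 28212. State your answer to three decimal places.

0.325

At I = 28212: Q = 96.234.
dQ/dI = 31.25/I = 0.00110768 at this income.
η = (dQ/dI)·(I/Q) = 0.00110768 × (28212/96.234) = 0.325.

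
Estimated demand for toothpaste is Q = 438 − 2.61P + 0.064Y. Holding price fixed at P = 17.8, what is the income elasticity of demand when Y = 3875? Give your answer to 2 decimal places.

At P = 17.8, Y = 3875: Q = 639.542.
Holding P constant, ∂Q/∂Y = 0.064.
η_Y = (∂Q/∂Y)·(Y/Q) = 0.064 × (3875/639.542) = 0.39.

0.39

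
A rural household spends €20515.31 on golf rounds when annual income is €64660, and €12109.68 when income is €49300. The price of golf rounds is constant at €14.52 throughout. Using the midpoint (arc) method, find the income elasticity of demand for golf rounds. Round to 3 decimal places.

With a constant price, Q₁ = 20515.31/14.52 = 1412.900 and Q₂ = 12109.68/14.52 = 834.000 (equivalently, work directly with expenditure since P cancels).
Midpoint %ΔQ = (12109.68 − 20515.31)/16312.50 = -0.51529; midpoint %ΔI = (49300 − 64660)/56980 = -0.26957.
η = -0.51529 / -0.26957 = 1.912.

1.912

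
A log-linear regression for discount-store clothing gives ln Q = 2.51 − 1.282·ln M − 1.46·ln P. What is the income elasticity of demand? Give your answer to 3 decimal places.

-1.282

In a log-linear demand, the coefficient on ln M is the income elasticity.
So η = -1.282.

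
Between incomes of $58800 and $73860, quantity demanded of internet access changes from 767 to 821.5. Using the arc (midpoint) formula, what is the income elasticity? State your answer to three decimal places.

0.302

ΔQ = 821.5 − 767 = 54.5; midpoint Q̄ = (767 + 821.5)/2 = 794.25.
ΔI = 73860 − 58800 = 15060; midpoint Ī = (58800 + 73860)/2 = 66330.
η = (ΔQ/Q̄) ÷ (ΔI/Ī) = (54.5/794.25) ÷ (15060/66330) = 0.302.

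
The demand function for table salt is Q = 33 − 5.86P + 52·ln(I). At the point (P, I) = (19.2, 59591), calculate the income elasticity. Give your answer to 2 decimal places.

0.11

At P = 19.2, I = 59591: Q = 492.242.
Holding P constant, ∂Q/∂I = 52/I = 0.000872615.
η_I = (∂Q/∂I)·(I/Q) = 0.000872615 × (59591/492.242) = 0.11.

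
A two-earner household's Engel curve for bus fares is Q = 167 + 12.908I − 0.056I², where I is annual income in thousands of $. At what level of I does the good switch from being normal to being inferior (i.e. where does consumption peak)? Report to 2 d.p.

115.25

dQ/dI = 12.908 − 0.112I.
The good is inferior where dQ/dI < 0. Setting dQ/dI = 0 gives I = 12.908 / 0.112 = 115.25.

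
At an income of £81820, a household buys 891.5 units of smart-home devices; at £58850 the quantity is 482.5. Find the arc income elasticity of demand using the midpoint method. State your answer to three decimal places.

ΔQ = 482.5 − 891.5 = -409; midpoint Q̄ = (891.5 + 482.5)/2 = 687.
ΔI = 58850 − 81820 = -22970; midpoint Ī = (81820 + 58850)/2 = 70335.
η = (ΔQ/Q̄) ÷ (ΔI/Ī) = (-409/687) ÷ (-22970/70335) = 1.823.

1.823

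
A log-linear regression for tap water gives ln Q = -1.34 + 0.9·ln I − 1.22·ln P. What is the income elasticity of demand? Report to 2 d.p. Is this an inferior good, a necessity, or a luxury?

0.90 (necessity)

In a log-linear demand, the coefficient on ln I is the income elasticity.
So η = 0.90.
0 < η < 1 ⇒ necessity.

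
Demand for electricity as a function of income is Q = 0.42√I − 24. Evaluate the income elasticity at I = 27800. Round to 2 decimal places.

At I = 27800: Q = 46.028.
dQ/dI = 0.42/(2√I) = 0.0012595 at this income.
η = (dQ/dI)·(I/Q) = 0.0012595 × (27800/46.028) = 0.76.

0.76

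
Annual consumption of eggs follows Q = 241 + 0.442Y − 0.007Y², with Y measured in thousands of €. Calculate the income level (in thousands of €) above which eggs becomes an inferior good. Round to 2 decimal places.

31.57

dQ/dY = 0.442 − 0.014Y.
The good is inferior where dQ/dY < 0. Setting dQ/dY = 0 gives Y = 0.442 / 0.014 = 31.57.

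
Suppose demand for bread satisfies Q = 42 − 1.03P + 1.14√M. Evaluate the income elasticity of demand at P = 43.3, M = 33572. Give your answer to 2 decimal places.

0.51

At P = 43.3, M = 33572: Q = 206.279.
Holding P constant, ∂Q/∂M = 1.14/(2√M) = 0.0031109.
η_M = (∂Q/∂M)·(M/Q) = 0.0031109 × (33572/206.279) = 0.51.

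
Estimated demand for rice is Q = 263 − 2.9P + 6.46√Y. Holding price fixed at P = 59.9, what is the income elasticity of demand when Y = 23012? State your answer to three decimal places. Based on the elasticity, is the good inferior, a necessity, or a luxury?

0.458 (necessity)

At P = 59.9, Y = 23012: Q = 1069.253.
Holding P constant, ∂Q/∂Y = 6.46/(2√Y) = 0.0212924.
η_Y = (∂Q/∂Y)·(Y/Q) = 0.0212924 × (23012/1069.253) = 0.458.
Since 0 < η < 1, this is a necessity.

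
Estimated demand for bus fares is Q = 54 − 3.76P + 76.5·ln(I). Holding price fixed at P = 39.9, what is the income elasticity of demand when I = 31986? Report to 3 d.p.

0.110

At P = 39.9, I = 31986: Q = 697.515.
Holding P constant, ∂Q/∂I = 76.5/I = 0.00239167.
η_I = (∂Q/∂I)·(I/Q) = 0.00239167 × (31986/697.515) = 0.110.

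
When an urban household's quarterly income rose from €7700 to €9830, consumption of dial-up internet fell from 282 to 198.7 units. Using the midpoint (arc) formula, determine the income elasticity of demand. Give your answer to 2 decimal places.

-1.43

ΔQ = 198.7 − 282 = -83.3; midpoint Q̄ = (282 + 198.7)/2 = 240.35.
ΔI = 9830 − 7700 = 2130; midpoint Ī = (7700 + 9830)/2 = 8765.
η = (ΔQ/Q̄) ÷ (ΔI/Ī) = (-83.3/240.35) ÷ (2130/8765) = -1.43.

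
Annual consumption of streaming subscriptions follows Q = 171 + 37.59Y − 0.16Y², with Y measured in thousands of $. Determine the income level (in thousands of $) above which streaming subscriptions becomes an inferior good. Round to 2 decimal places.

dQ/dY = 37.59 − 0.32Y.
The good is inferior where dQ/dY < 0. Setting dQ/dY = 0 gives Y = 37.59 / 0.32 = 117.47.

117.47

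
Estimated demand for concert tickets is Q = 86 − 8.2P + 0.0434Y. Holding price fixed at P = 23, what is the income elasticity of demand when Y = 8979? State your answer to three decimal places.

1.357

At P = 23, Y = 8979: Q = 287.089.
Holding P constant, ∂Q/∂Y = 0.0434.
η_Y = (∂Q/∂Y)·(Y/Q) = 0.0434 × (8979/287.089) = 1.357.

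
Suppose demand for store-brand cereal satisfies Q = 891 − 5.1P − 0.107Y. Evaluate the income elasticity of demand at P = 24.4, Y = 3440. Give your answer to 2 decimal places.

-0.92

At P = 24.4, Y = 3440: Q = 398.480.
Holding P constant, ∂Q/∂Y = −0.107.
η_Y = (∂Q/∂Y)·(Y/Q) = -0.107 × (3440/398.480) = -0.92.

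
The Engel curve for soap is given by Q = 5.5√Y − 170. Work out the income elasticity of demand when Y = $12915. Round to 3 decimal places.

0.687

At Y = 12915: Q = 455.043.
dQ/dY = 5.5/(2√Y) = 0.0241983 at this income.
η = (dQ/dY)·(Y/Q) = 0.0241983 × (12915/455.043) = 0.687.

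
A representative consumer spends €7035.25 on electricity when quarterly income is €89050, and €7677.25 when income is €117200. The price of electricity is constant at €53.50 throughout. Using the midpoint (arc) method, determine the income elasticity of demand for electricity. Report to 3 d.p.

With a constant price, Q₁ = 7035.25/53.50 = 131.500 and Q₂ = 7677.25/53.50 = 143.500 (equivalently, work directly with expenditure since P cancels).
Midpoint %ΔQ = (7677.25 − 7035.25)/7356.25 = 0.08727; midpoint %ΔI = (117200 − 89050)/103125 = 0.27297.
η = 0.08727 / 0.27297 = 0.320.

0.320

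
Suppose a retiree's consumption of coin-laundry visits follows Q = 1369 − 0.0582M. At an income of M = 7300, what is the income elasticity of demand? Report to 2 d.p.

-0.45

At M = 7300: Q = 944.140.
dQ/dM = −0.0582.
η = (dQ/dM)·(M/Q) = -0.0582 × (7300/944.140) = -0.45.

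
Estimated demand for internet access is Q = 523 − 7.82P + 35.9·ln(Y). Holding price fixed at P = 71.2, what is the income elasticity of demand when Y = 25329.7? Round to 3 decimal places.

0.109

At P = 71.2, Y = 25329.7: Q = 330.232.
Holding P constant, ∂Q/∂Y = 35.9/Y = 0.00141731.
η_Y = (∂Q/∂Y)·(Y/Q) = 0.00141731 × (25329.7/330.232) = 0.109.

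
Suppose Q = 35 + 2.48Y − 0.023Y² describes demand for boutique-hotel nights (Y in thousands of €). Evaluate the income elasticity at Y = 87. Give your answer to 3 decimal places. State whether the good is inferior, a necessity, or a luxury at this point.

-1.727 (inferior good)

At Y = 87: Q = 76.6730.
dQ/dY = 2.48 − 0.046Y = -1.52200.
η = (dQ/dY)·(Y/Q) = -1.52200 × (87/76.6730) = -1.727.
η < 0 ⇒ inferior good.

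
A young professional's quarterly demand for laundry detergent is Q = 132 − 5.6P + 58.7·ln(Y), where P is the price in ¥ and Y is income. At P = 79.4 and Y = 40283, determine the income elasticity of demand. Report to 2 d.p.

0.19

At P = 79.4, Y = 40283: Q = 309.796.
Holding P constant, ∂Q/∂Y = 58.7/Y = 0.00145719.
η_Y = (∂Q/∂Y)·(Y/Q) = 0.00145719 × (40283/309.796) = 0.19.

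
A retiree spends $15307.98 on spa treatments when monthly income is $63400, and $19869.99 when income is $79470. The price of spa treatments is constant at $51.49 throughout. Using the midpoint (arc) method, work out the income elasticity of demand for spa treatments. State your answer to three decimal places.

With a constant price, Q₁ = 15307.98/51.49 = 297.300 and Q₂ = 19869.99/51.49 = 385.900 (equivalently, work directly with expenditure since P cancels).
Midpoint %ΔQ = (19869.99 − 15307.98)/17588.99 = 0.25937; midpoint %ΔI = (79470 − 63400)/71435 = 0.22496.
η = 0.25937 / 0.22496 = 1.153.

1.153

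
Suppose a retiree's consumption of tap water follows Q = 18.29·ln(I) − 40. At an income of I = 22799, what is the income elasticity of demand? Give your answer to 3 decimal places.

At I = 22799: Q = 143.530.
dQ/dI = 18.29/I = 0.000802228 at this income.
η = (dQ/dI)·(I/Q) = 0.000802228 × (22799/143.530) = 0.127.

0.127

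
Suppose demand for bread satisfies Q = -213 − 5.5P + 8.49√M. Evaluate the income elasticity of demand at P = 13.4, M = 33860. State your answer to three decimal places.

At P = 13.4, M = 33860: Q = 1275.552.
Holding P constant, ∂Q/∂M = 8.49/(2√M) = 0.0230693.
η_M = (∂Q/∂M)·(M/Q) = 0.0230693 × (33860/1275.552) = 0.612.

0.612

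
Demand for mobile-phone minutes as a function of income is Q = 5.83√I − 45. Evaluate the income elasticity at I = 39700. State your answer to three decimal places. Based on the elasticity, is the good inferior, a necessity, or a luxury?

0.520 (necessity)

At I = 39700: Q = 1116.619.
dQ/dI = 5.83/(2√I) = 0.01463 at this income.
η = (dQ/dI)·(I/Q) = 0.01463 × (39700/1116.619) = 0.520.
Since 0 < η < 1, the good is a necessity.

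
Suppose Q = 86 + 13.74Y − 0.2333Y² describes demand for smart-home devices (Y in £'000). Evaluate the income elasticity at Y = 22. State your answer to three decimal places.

0.278

At Y = 22: Q = 275.3628.
dQ/dY = 13.74 − 0.4666Y = 3.47480.
η = (dQ/dY)·(Y/Q) = 3.47480 × (22/275.3628) = 0.278.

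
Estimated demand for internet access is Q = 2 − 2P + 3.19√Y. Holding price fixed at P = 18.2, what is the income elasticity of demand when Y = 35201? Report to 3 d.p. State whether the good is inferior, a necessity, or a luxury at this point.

At P = 18.2, Y = 35201: Q = 564.106.
Holding P constant, ∂Q/∂Y = 3.19/(2√Y) = 0.00850126.
η_Y = (∂Q/∂Y)·(Y/Q) = 0.00850126 × (35201/564.106) = 0.530.
Since 0 < η < 1, this is a necessity.

0.530 (necessity)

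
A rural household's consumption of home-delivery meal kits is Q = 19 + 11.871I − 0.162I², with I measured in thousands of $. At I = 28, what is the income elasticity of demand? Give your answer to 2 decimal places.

0.35

At I = 28: Q = 224.3800.
dQ/dI = 11.871 − 0.324I = 2.79900.
η = (dQ/dI)·(I/Q) = 2.79900 × (28/224.3800) = 0.35.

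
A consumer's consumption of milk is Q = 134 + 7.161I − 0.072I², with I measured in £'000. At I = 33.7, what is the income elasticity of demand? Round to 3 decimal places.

0.265

At I = 33.7: Q = 293.5560.
dQ/dI = 7.161 − 0.144I = 2.30820.
η = (dQ/dI)·(I/Q) = 2.30820 × (33.7/293.5560) = 0.265.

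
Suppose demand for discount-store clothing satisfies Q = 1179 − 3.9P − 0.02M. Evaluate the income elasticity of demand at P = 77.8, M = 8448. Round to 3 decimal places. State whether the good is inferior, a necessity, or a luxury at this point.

-0.239 (inferior good)

At P = 77.8, M = 8448: Q = 706.620.
Holding P constant, ∂Q/∂M = −0.02.
η_M = (∂Q/∂M)·(M/Q) = -0.02 × (8448/706.620) = -0.239.
Since η < 0, this is an inferior good.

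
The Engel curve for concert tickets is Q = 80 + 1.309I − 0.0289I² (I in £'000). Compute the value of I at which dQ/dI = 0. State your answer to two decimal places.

22.65

dQ/dI = 1.309 − 0.0578I.
The good is inferior where dQ/dI < 0. Setting dQ/dI = 0 gives I = 1.309 / 0.0578 = 22.65.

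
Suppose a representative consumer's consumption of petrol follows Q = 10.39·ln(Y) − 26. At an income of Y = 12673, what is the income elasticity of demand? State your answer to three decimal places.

0.144

At Y = 12673: Q = 72.157.
dQ/dY = 10.39/Y = 0.000819853 at this income.
η = (dQ/dY)·(Y/Q) = 0.000819853 × (12673/72.157) = 0.144.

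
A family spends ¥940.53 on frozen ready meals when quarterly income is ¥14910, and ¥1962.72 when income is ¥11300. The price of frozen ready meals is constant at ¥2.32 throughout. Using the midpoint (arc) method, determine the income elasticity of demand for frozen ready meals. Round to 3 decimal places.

With a constant price, Q₁ = 940.53/2.32 = 405.401 and Q₂ = 1962.72/2.32 = 846.000 (equivalently, work directly with expenditure since P cancels).
Midpoint %ΔQ = (1962.72 − 940.53)/1451.63 = 0.70417; midpoint %ΔI = (11300 − 14910)/13105 = -0.27547.
η = 0.70417 / -0.27547 = -2.556.

-2.556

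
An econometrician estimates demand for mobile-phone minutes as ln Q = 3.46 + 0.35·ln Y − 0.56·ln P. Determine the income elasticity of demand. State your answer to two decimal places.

0.35

In a log-linear demand, the coefficient on ln Y is the income elasticity.
So η = 0.35.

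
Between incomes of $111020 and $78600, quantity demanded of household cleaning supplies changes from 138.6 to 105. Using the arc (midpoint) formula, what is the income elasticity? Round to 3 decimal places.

ΔQ = 105 − 138.6 = -33.6; midpoint Q̄ = (138.6 + 105)/2 = 121.8.
ΔI = 78600 − 111020 = -32420; midpoint Ī = (111020 + 78600)/2 = 94810.
η = (ΔQ/Q̄) ÷ (ΔI/Ī) = (-33.6/121.8) ÷ (-32420/94810) = 0.807.

0.807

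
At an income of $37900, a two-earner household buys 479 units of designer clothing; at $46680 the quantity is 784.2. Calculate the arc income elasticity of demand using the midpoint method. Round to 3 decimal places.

ΔQ = 784.2 − 479 = 305.2; midpoint Q̄ = (479 + 784.2)/2 = 631.6.
ΔI = 46680 − 37900 = 8780; midpoint Ī = (37900 + 46680)/2 = 42290.
η = (ΔQ/Q̄) ÷ (ΔI/Ī) = (305.2/631.6) ÷ (8780/42290) = 2.327.

2.327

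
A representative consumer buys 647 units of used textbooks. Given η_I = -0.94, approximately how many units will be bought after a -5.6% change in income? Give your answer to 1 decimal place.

%ΔQ ≈ η × %ΔI = -0.94 × (-5.6%) = 5.264%.
New Q ≈ 647 × (1 + 0.05264) = 681.1.

681.1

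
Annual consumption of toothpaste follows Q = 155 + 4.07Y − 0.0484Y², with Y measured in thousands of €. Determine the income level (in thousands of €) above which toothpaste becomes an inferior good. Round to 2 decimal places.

dQ/dY = 4.07 − 0.0968Y.
The good is inferior where dQ/dY < 0. Setting dQ/dY = 0 gives Y = 4.07 / 0.0968 = 42.05.

42.05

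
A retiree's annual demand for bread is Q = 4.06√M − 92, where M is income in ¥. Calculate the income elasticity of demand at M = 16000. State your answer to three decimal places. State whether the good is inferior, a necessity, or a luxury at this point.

0.609 (necessity)

At M = 16000: Q = 421.554.
dQ/dM = 4.06/(2√M) = 0.0160486 at this income.
η = (dQ/dM)·(M/Q) = 0.0160486 × (16000/421.554) = 0.609.
Since 0 < η < 1, the good is a necessity.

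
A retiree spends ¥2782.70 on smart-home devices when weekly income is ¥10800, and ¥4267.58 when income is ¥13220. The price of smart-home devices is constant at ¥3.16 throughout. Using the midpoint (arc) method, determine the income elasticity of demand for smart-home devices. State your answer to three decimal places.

With a constant price, Q₁ = 2782.70/3.16 = 880.601 and Q₂ = 4267.58/3.16 = 1350.500 (equivalently, work directly with expenditure since P cancels).
Midpoint %ΔQ = (4267.58 − 2782.70)/3525.14 = 0.42123; midpoint %ΔI = (13220 − 10800)/12010 = 0.20150.
η = 0.42123 / 0.20150 = 2.090.

2.090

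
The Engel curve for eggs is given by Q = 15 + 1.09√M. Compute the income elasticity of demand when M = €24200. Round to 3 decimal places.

At M = 24200: Q = 184.564.
dQ/dM = 1.09/(2√M) = 0.00350339 at this income.
η = (dQ/dM)·(M/Q) = 0.00350339 × (24200/184.564) = 0.459.

0.459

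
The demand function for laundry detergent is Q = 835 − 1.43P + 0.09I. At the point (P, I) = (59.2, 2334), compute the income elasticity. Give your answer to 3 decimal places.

At P = 59.2, I = 2334: Q = 960.404.
Holding P constant, ∂Q/∂I = 0.09.
η_I = (∂Q/∂I)·(I/Q) = 0.09 × (2334/960.404) = 0.219.

0.219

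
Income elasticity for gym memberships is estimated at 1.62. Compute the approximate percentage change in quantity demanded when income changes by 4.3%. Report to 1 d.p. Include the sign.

7.0%

%ΔQ ≈ η × %ΔI = 1.62 × 4.3% = 7.0%.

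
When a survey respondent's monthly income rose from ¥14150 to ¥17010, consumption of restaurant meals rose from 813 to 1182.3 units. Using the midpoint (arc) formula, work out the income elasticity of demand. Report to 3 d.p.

2.017

ΔQ = 1182.3 − 813 = 369.3; midpoint Q̄ = (813 + 1182.3)/2 = 997.65.
ΔI = 17010 − 14150 = 2860; midpoint Ī = (14150 + 17010)/2 = 15580.
η = (ΔQ/Q̄) ÷ (ΔI/Ī) = (369.3/997.65) ÷ (2860/15580) = 2.017.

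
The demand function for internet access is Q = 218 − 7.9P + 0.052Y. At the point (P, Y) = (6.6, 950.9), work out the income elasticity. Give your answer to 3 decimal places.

At P = 6.6, Y = 950.9: Q = 215.307.
Holding P constant, ∂Q/∂Y = 0.052.
η_Y = (∂Q/∂Y)·(Y/Q) = 0.052 × (950.9/215.307) = 0.230.

0.230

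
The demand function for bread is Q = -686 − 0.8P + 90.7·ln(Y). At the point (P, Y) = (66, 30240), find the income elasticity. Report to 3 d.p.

0.461

At P = 66, Y = 30240: Q = 196.945.
Holding P constant, ∂Q/∂Y = 90.7/Y = 0.00299934.
η_Y = (∂Q/∂Y)·(Y/Q) = 0.00299934 × (30240/196.945) = 0.461.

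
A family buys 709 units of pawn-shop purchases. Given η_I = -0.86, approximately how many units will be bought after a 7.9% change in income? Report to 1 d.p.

%ΔQ ≈ η × %ΔI = -0.86 × 7.9% = -6.794%.
New Q ≈ 709 × (1 − 0.06794) = 660.8.

660.8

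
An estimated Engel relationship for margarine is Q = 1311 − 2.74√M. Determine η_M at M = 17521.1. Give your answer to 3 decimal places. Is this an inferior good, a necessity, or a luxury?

-0.191 (inferior good)

At M = 17521.1: Q = 948.314.
dQ/dM = -2.74/(2√M) = -0.01035 at this income.
η = (dQ/dM)·(M/Q) = -0.01035 × (17521.1/948.314) = -0.191.
Since η < 0, the good is an inferior good.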